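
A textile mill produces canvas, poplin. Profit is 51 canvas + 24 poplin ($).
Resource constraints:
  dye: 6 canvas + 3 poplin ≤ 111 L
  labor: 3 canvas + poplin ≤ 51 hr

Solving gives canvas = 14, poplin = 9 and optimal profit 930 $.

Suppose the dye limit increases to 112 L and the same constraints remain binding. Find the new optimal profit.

At the optimum: dye uses 111 of 111 (binding); labor uses 51 of 51 (binding).
From A_Bᵀ y = c: 6·y_dye + 3·y_labor = 51; 3·y_dye + 1·y_labor = 24.
→ y_dye = 7 and y_labor = 3.
Δz = y_dye·Δb = 7 × (1) = 7, so new z* = 930 + 7 = 937.

937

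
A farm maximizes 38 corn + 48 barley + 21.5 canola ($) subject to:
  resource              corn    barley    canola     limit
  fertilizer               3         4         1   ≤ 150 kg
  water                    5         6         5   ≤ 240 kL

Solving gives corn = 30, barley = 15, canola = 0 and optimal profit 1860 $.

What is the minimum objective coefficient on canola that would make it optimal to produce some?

26

Both fertilizer and water are binding at x*.
Dual feasibility on the basic columns requires 3·y_fertilizer + 5·y_water = 38, 4·y_fertilizer + 6·y_water = 48.
This yields shadow prices y_fertilizer = 6, y_water = 4.
canola enters the basis when its profit ≥ yᵀa₃ = 6·1 + 4·5 = 26.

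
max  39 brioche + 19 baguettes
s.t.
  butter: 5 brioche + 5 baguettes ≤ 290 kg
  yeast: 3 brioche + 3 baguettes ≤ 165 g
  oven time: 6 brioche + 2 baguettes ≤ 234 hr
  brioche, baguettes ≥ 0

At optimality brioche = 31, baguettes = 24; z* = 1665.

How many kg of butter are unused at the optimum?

15

butter used = 5·31 + 5·24 = 275; slack = 290 − 275 = 15.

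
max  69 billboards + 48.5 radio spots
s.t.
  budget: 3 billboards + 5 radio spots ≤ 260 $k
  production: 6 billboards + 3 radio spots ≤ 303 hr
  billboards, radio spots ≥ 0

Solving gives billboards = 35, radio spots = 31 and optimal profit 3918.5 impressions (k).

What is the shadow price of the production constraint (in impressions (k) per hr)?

At the optimum: budget uses 260 of 260 (binding); production uses 303 of 303 (binding).
From A_Bᵀ y = c: 3·y_budget + 6·y_production = 69; 5·y_budget + 3·y_production = 48.5.
Solving: y_budget = 4, y_production = 9.5.
Shadow price of production = 9.5.

9.5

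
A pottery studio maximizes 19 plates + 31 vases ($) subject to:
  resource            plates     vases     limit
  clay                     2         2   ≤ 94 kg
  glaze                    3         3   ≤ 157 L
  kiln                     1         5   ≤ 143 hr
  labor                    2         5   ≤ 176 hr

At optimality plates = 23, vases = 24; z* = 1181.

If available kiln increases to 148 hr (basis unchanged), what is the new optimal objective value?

Check each constraint at x*: clay 94/94 (tight); glaze 141/157 (slack 16); kiln 143/143 (tight); labor 166/176 (slack 10).
Since glaze, labor are not tight, their duals are 0.
Dual feasibility on the basic columns requires 2·y_clay + 1·y_kiln = 19, 2·y_clay + 5·y_kiln = 31.
→ y_clay = 8 and y_kiln = 3.
Δz = y_kiln·Δb = 3 × (5) = 15, so new z* = 1181 + 15 = 1196.

1196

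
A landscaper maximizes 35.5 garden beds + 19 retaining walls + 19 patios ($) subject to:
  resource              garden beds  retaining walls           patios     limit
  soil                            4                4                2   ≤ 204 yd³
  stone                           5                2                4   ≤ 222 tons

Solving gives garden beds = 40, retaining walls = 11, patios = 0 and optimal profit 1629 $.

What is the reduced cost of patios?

-7

Check each constraint at x*: soil 204/204 (tight); stone 222/222 (tight).
Dual feasibility on the basic columns requires 4·y_soil + 5·y_stone = 35.5, 4·y_soil + 2·y_stone = 19.
→ y_soil = 2 and y_stone = 5.5.
Reduced cost of patios: c₃ − yᵀa₃ = 19 − (2·2 + 5.5·4) = 19 − 26 = -7.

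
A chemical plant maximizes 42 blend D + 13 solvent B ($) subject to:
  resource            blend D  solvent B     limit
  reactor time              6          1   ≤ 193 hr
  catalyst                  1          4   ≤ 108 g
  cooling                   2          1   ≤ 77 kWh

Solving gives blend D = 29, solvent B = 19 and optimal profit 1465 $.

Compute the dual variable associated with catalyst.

0

Check each constraint at x*: reactor time 193/193 (tight); catalyst 105/108 (slack 3); cooling 77/77 (tight).
Slack constraints have shadow price 0 (complementary slackness).
From A_Bᵀ y = c: 6·y_reactor time + 2·y_cooling = 42; 1·y_reactor time + 1·y_cooling = 13.
This yields shadow prices y_reactor time = 4, y_cooling = 9.
Shadow price of catalyst = 0.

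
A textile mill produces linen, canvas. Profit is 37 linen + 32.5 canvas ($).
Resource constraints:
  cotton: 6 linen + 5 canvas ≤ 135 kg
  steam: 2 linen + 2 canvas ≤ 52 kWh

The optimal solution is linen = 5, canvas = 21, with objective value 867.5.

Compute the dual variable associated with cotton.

Check each constraint at x*: cotton 135/135 (tight); steam 52/52 (tight).
From A_Bᵀ y = c: 6·y_cotton + 2·y_steam = 37; 5·y_cotton + 2·y_steam = 32.5.
Solving: y_cotton = 4.5, y_steam = 5.
Shadow price of cotton = 4.5.

4.5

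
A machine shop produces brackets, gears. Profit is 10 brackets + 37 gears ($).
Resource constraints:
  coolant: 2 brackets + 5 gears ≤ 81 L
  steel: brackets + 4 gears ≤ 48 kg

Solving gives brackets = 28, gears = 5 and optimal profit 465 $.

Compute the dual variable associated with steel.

At the optimum: coolant uses 81 of 81 (binding); steel uses 48 of 48 (binding).
Dual feasibility on the basic columns requires 2·y_coolant + 1·y_steel = 10, 5·y_coolant + 4·y_steel = 37.
This yields shadow prices y_coolant = 1, y_steel = 8.
Shadow price of steel = 8.

8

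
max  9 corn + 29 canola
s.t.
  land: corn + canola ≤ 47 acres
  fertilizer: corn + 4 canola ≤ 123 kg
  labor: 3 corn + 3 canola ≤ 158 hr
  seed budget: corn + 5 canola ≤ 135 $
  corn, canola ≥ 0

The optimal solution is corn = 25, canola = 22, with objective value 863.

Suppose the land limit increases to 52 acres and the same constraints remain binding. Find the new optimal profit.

Binding: land and seed budget. Non-binding: fertilizer (10 unused), labor (17 unused).
By complementary slackness, y = 0 for the non-binding constraints.
From A_Bᵀ y = c: 1·y_land + 1·y_seed budget = 9; 1·y_land + 5·y_seed budget = 29.
Solving: y_land = 4, y_seed budget = 5.
Δz = y_land·Δb = 4 × (5) = 20, so new z* = 863 + 20 = 883.

883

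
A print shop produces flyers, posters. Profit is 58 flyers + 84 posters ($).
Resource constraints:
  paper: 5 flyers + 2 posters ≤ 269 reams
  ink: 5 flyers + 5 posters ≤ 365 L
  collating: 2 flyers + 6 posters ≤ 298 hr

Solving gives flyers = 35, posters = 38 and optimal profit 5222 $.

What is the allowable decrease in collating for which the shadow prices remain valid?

Binding constraints: ink, collating. The basis is B = [[5,5],[2,6]] with det 20.
Per unit decrease in collating, x* moves by d = (0.25, -0.25).
The basis stays optimal until paper becomes binding; allowable decrease = 24 hr.

24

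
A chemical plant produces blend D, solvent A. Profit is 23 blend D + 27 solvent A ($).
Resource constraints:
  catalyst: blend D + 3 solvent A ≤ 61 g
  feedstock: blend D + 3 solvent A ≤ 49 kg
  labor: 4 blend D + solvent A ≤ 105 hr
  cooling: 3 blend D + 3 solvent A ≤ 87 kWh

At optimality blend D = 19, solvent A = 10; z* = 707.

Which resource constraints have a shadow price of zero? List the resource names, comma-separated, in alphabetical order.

catalyst, labor

catalyst: 49/61 (slack 12)
feedstock: 49/49 (binding)
labor: 86/105 (slack 19)
cooling: 87/87 (binding)
By complementary slackness, a constraint with positive slack has shadow price 0 → catalyst, labor.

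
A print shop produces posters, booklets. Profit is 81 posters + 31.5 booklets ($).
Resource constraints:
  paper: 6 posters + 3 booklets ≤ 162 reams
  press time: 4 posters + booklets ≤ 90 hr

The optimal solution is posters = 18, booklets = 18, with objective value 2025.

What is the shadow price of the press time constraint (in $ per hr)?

Check each constraint at x*: paper 162/162 (tight); press time 90/90 (tight).
Dual feasibility on the basic columns requires 6·y_paper + 4·y_press time = 81, 3·y_paper + 1·y_press time = 31.5.
Solving: y_paper = 7.5, y_press time = 9.
Shadow price of press time = 9.

9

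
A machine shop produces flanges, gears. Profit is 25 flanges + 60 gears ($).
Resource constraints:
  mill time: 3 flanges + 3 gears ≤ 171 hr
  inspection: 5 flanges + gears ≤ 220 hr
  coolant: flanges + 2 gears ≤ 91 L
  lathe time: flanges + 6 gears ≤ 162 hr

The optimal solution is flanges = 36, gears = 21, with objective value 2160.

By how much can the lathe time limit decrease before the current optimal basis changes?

23.75

Binding constraints: mill time, lathe time. The basis is B = [[3,3],[1,6]] with det 15.
Per unit decrease in lathe time, x* moves by d = (0.2, -0.2).
The basis stays optimal until inspection becomes binding; allowable decrease = 23.75 hr.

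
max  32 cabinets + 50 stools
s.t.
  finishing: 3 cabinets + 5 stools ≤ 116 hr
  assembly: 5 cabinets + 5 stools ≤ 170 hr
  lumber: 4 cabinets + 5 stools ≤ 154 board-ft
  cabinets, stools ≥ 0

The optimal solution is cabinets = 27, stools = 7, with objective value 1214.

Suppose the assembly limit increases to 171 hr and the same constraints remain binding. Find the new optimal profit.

1215

Check each constraint at x*: finishing 116/116 (tight); assembly 170/170 (tight); lumber 143/154 (slack 11).
By complementary slackness, y = 0 for the non-binding constraint.
The binding rows give the dual system: 3·y_finishing + 5·y_assembly = 32 and 5·y_finishing + 5·y_assembly = 50.
Solving: y_finishing = 9, y_assembly = 1.
Δz = y_assembly·Δb = 1 × (1) = 1, so new z* = 1214 + 1 = 1215.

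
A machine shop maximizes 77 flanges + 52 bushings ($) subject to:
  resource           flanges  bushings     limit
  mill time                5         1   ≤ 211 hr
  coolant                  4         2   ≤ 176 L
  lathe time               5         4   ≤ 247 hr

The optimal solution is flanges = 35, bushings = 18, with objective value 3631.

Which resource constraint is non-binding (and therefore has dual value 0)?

mill time: 193/211 (slack 18)
coolant: 176/176 (binding)
lathe time: 247/247 (binding)
By complementary slackness, a constraint with positive slack has shadow price 0 → mill time.

mill time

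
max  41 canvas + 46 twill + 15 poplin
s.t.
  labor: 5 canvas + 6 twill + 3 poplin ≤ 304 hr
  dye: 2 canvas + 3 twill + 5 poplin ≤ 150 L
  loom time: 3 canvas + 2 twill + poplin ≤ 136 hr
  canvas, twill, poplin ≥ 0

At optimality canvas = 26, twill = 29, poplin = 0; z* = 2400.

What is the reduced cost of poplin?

Binding: labor and loom time. Non-binding: dye (11 unused).
By complementary slackness, y = 0 for the non-binding constraint.
Dual feasibility on the basic columns requires 5·y_labor + 3·y_loom time = 41, 6·y_labor + 2·y_loom time = 46.
→ y_labor = 7 and y_loom time = 2.
Reduced cost of poplin: c₃ − yᵀa₃ = 15 − (7·3 + 2·1) = 15 − 23 = -8.

-8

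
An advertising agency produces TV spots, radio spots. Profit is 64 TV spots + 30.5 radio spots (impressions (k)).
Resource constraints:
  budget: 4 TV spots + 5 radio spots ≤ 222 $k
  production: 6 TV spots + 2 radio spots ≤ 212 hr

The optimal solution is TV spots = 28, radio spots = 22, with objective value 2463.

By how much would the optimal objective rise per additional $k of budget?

2.5

Both budget and production are binding at x*.
Dual feasibility on the basic columns requires 4·y_budget + 6·y_production = 64, 5·y_budget + 2·y_production = 30.5.
This yields shadow prices y_budget = 2.5, y_production = 9.
Shadow price of budget = 2.5.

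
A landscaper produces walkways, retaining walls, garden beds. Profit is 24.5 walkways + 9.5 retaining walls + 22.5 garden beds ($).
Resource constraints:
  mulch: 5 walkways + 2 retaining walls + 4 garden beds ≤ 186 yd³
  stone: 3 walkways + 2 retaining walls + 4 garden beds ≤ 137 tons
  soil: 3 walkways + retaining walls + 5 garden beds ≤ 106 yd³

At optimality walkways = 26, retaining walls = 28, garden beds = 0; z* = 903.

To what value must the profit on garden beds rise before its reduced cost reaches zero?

23.5

Check each constraint at x*: mulch 186/186 (tight); stone 134/137 (slack 3); soil 106/106 (tight).
Slack constraints have shadow price 0 (complementary slackness).
The binding rows give the dual system: 5·y_mulch + 3·y_soil = 24.5 and 2·y_mulch + 1·y_soil = 9.5.
This yields shadow prices y_mulch = 4, y_soil = 1.5.
garden beds enters the basis when its profit ≥ yᵀa₃ = 4·4 + 1.5·5 = 23.5.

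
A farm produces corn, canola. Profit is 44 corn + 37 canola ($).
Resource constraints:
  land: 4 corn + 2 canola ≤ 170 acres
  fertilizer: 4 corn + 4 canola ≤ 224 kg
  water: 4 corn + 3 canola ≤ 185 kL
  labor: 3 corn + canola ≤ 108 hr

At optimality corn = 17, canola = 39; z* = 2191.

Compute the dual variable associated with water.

Binding: fertilizer and water. Non-binding: land (24 unused), labor (18 unused).
Since land, labor are not tight, their duals are 0.
Dual feasibility on the basic columns requires 4·y_fertilizer + 4·y_water = 44, 4·y_fertilizer + 3·y_water = 37.
This yields shadow prices y_fertilizer = 4, y_water = 7.
Shadow price of water = 7.

7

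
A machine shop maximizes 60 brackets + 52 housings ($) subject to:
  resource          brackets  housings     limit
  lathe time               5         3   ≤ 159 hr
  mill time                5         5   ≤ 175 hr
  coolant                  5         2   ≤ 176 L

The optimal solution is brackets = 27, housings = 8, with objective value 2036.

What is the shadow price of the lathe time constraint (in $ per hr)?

Check each constraint at x*: lathe time 159/159 (tight); mill time 175/175 (tight); coolant 151/176 (slack 25).
By complementary slackness, y = 0 for the non-binding constraint.
Dual feasibility on the basic columns requires 5·y_lathe time + 5·y_mill time = 60, 3·y_lathe time + 5·y_mill time = 52.
→ y_lathe time = 4 and y_mill time = 8.
Shadow price of lathe time = 4.

4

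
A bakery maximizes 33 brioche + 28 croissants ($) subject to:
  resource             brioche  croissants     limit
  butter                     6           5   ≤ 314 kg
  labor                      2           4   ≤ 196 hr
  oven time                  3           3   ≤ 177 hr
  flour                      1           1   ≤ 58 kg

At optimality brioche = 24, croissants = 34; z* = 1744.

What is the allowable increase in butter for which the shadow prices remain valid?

Binding constraints: butter, flour. The basis is B = [[6,5],[1,1]] with det 1.
Per unit increase in butter, x* moves by d = (1, -1).
The basis stays optimal until croissants reaches 0; allowable increase = 34 kg.

34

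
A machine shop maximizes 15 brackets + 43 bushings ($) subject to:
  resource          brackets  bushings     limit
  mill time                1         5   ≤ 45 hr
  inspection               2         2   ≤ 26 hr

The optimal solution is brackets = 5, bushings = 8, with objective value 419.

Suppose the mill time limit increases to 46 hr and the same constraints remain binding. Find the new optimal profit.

Both mill time and inspection are binding at x*.
From A_Bᵀ y = c: 1·y_mill time + 2·y_inspection = 15; 5·y_mill time + 2·y_inspection = 43.
Solving: y_mill time = 7, y_inspection = 4.
Δz = y_mill time·Δb = 7 × (1) = 7, so new z* = 419 + 7 = 426.

426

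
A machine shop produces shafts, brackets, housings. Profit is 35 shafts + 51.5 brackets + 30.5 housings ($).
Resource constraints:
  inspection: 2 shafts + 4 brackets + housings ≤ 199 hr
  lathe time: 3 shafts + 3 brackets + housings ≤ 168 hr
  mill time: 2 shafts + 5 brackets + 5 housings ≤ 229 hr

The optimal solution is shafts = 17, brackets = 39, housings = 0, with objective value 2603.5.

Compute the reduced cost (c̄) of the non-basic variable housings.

-5

At the optimum: inspection uses 190 of 199 (slack = 9); lathe time uses 168 of 168 (binding); mill time uses 229 of 229 (binding).
Since inspection is not tight, its dual is 0.
Dual feasibility on the basic columns requires 3·y_lathe time + 2·y_mill time = 35, 3·y_lathe time + 5·y_mill time = 51.5.
Solving: y_lathe time = 8, y_mill time = 5.5.
Reduced cost of housings: c₃ − yᵀa₃ = 30.5 − (8·1 + 5.5·5) = 30.5 − 35.5 = -5.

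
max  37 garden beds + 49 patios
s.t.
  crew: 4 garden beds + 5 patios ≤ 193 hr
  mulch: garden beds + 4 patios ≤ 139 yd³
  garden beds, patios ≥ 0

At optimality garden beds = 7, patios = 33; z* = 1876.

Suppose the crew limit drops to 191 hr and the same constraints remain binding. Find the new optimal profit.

At the optimum: crew uses 193 of 193 (binding); mulch uses 139 of 139 (binding).
Dual feasibility on the basic columns requires 4·y_crew + 1·y_mulch = 37, 5·y_crew + 4·y_mulch = 49.
This yields shadow prices y_crew = 9, y_mulch = 1.
Δz = y_crew·Δb = 9 × (-2) = -18, so new z* = 1876 − 18 = 1858.

1858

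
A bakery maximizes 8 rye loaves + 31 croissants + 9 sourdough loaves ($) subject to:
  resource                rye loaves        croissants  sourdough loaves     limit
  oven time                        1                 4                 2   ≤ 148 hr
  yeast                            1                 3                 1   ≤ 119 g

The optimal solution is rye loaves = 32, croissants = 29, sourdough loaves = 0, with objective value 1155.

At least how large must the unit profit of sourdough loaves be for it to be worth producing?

15

Both oven time and yeast are binding at x*.
The binding rows give the dual system: 1·y_oven time + 1·y_yeast = 8 and 4·y_oven time + 3·y_yeast = 31.
→ y_oven time = 7 and y_yeast = 1.
sourdough loaves enters the basis when its profit ≥ yᵀa₃ = 7·2 + 1·1 = 15.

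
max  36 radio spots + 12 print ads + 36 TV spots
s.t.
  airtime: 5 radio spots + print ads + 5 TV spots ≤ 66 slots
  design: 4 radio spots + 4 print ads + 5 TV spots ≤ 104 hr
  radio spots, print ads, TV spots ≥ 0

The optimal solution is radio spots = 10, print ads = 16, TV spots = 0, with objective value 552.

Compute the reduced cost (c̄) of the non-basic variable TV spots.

-1.5

At the optimum: airtime uses 66 of 66 (binding); design uses 104 of 104 (binding).
The binding rows give the dual system: 5·y_airtime + 4·y_design = 36 and 1·y_airtime + 4·y_design = 12.
→ y_airtime = 6 and y_design = 1.5.
Reduced cost of TV spots: c₃ − yᵀa₃ = 36 − (6·5 + 1.5·5) = 36 − 37.5 = -1.5.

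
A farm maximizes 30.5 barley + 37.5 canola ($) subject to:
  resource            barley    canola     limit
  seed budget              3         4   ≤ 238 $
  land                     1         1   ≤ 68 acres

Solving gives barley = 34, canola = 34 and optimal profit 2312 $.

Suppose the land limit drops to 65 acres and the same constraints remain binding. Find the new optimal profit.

2283.5

At the optimum: seed budget uses 238 of 238 (binding); land uses 68 of 68 (binding).
From A_Bᵀ y = c: 3·y_seed budget + 1·y_land = 30.5; 4·y_seed budget + 1·y_land = 37.5.
This yields shadow prices y_seed budget = 7, y_land = 9.5.
Δz = y_land·Δb = 9.5 × (-3) = -28.5, so new z* = 2312 − 28.5 = 2283.5.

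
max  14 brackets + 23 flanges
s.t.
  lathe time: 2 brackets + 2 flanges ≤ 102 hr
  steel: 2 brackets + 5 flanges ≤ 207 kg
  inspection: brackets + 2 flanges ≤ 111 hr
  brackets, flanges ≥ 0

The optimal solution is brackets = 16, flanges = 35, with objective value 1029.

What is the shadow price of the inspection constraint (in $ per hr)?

0

Binding: lathe time and steel. Non-binding: inspection (25 unused).
Since inspection is not tight, its dual is 0.
From A_Bᵀ y = c: 2·y_lathe time + 2·y_steel = 14; 2·y_lathe time + 5·y_steel = 23.
Solving: y_lathe time = 4, y_steel = 3.
Shadow price of inspection = 0.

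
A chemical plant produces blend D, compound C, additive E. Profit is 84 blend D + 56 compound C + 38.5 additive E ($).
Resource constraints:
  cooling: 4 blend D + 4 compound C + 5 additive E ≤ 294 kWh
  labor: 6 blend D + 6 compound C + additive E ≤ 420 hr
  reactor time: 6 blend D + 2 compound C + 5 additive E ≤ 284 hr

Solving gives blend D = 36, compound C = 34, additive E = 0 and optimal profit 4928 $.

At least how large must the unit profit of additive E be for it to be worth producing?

Binding: labor and reactor time. Non-binding: cooling (14 unused).
Since cooling is not tight, its dual is 0.
Dual feasibility on the basic columns requires 6·y_labor + 6·y_reactor time = 84, 6·y_labor + 2·y_reactor time = 56.
Solving: y_labor = 7, y_reactor time = 7.
additive E enters the basis when its profit ≥ yᵀa₃ = 7·1 + 7·5 = 42.

42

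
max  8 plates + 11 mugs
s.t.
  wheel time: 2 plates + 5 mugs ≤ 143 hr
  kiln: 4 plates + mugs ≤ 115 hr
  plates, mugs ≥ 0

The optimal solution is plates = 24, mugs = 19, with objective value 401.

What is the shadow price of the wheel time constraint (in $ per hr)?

At the optimum: wheel time uses 143 of 143 (binding); kiln uses 115 of 115 (binding).
From A_Bᵀ y = c: 2·y_wheel time + 4·y_kiln = 8; 5·y_wheel time + 1·y_kiln = 11.
→ y_wheel time = 2 and y_kiln = 1.
Shadow price of wheel time = 2.

2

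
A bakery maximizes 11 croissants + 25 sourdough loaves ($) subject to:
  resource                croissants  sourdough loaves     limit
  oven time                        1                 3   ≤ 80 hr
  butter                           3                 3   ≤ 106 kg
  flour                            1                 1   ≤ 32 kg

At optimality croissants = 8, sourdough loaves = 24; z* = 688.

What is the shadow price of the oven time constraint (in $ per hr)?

Binding: oven time and flour. Non-binding: butter (10 unused).
Since butter is not tight, its dual is 0.
Dual feasibility on the basic columns requires 1·y_oven time + 1·y_flour = 11, 3·y_oven time + 1·y_flour = 25.
→ y_oven time = 7 and y_flour = 4.
Shadow price of oven time = 7.

7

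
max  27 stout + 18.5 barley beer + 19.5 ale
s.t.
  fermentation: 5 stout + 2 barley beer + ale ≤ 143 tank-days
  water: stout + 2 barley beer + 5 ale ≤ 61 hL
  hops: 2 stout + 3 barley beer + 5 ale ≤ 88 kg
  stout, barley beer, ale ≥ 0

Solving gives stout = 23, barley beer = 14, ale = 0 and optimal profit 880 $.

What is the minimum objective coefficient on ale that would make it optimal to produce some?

21.5

Binding: fermentation and hops. Non-binding: water (10 unused).
By complementary slackness, y = 0 for the non-binding constraint.
The binding rows give the dual system: 5·y_fermentation + 2·y_hops = 27 and 2·y_fermentation + 3·y_hops = 18.5.
→ y_fermentation = 4 and y_hops = 3.5.
ale enters the basis when its profit ≥ yᵀa₃ = 4·1 + 3.5·5 = 21.5.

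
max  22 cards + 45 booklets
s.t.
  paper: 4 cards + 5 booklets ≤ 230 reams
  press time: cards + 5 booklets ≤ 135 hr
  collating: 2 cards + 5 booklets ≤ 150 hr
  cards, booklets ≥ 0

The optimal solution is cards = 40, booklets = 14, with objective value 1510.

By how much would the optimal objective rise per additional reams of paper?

Binding: paper and collating. Non-binding: press time (25 unused).
Slack constraints have shadow price 0 (complementary slackness).
Dual feasibility on the basic columns requires 4·y_paper + 2·y_collating = 22, 5·y_paper + 5·y_collating = 45.
Solving: y_paper = 2, y_collating = 7.
Shadow price of paper = 2.

2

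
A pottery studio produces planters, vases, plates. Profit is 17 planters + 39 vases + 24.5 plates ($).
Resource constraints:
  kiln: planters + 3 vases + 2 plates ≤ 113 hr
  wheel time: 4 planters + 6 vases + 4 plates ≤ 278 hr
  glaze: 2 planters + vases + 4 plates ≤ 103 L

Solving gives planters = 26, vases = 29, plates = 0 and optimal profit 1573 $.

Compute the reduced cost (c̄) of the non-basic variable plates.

-1.5

At the optimum: kiln uses 113 of 113 (binding); wheel time uses 278 of 278 (binding); glaze uses 81 of 103 (slack = 22).
Since glaze is not tight, its dual is 0.
Dual feasibility on the basic columns requires 1·y_kiln + 4·y_wheel time = 17, 3·y_kiln + 6·y_wheel time = 39.
Solving: y_kiln = 9, y_wheel time = 2.
Reduced cost of plates: c₃ − yᵀa₃ = 24.5 − (9·2 + 2·4) = 24.5 − 26 = -1.5.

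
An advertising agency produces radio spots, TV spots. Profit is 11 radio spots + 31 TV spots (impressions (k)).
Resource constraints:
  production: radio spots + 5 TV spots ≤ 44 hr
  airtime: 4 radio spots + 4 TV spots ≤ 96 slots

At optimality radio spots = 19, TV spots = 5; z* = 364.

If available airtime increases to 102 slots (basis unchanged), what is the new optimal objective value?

373

Both production and airtime are binding at x*.
Dual feasibility on the basic columns requires 1·y_production + 4·y_airtime = 11, 5·y_production + 4·y_airtime = 31.
This yields shadow prices y_production = 5, y_airtime = 1.5.
Δz = y_airtime·Δb = 1.5 × (6) = 9, so new z* = 364 + 9 = 373.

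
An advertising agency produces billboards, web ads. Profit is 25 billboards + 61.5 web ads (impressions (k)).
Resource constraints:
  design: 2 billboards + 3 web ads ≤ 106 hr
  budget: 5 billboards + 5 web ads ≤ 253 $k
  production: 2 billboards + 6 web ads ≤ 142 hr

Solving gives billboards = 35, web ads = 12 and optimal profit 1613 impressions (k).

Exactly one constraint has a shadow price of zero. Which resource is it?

design: 106/106 (binding)
budget: 235/253 (slack 18)
production: 142/142 (binding)
By complementary slackness, a constraint with positive slack has shadow price 0 → budget.

budget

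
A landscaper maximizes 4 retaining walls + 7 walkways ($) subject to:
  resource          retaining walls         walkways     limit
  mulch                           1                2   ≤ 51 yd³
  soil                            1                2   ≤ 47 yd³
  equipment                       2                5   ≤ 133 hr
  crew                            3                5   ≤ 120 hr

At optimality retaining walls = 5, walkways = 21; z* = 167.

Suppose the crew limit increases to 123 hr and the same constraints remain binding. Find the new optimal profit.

170

Check each constraint at x*: mulch 47/51 (slack 4); soil 47/47 (tight); equipment 115/133 (slack 18); crew 120/120 (tight).
Slack constraints have shadow price 0 (complementary slackness).
Dual feasibility on the basic columns requires 1·y_soil + 3·y_crew = 4, 2·y_soil + 5·y_crew = 7.
This yields shadow prices y_soil = 1, y_crew = 1.
Δz = y_crew·Δb = 1 × (3) = 3, so new z* = 167 + 3 = 170.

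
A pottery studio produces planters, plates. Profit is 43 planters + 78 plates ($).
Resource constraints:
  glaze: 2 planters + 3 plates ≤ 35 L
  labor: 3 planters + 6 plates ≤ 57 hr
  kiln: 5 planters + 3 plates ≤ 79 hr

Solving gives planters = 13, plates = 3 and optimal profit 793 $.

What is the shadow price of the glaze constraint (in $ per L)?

Binding: glaze and labor. Non-binding: kiln (5 unused).
By complementary slackness, y = 0 for the non-binding constraint.
From A_Bᵀ y = c: 2·y_glaze + 3·y_labor = 43; 3·y_glaze + 6·y_labor = 78.
→ y_glaze = 8 and y_labor = 9.
Shadow price of glaze = 8.

8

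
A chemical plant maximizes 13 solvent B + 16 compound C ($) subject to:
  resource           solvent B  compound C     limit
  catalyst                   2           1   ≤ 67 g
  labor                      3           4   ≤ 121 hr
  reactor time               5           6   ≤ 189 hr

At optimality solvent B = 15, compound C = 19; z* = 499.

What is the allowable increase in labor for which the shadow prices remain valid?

Binding constraints: labor, reactor time. The basis is B = [[3,4],[5,6]] with det -2.
Per unit increase in labor, x* moves by d = (-3, 2.5).
The basis stays optimal until solvent B reaches 0; allowable increase = 5 hr.

5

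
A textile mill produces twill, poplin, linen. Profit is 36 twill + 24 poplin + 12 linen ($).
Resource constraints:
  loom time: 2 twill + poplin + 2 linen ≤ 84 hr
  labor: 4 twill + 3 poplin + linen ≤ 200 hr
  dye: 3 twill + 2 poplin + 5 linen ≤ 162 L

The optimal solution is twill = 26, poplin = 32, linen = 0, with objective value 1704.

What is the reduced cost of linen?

At the optimum: loom time uses 84 of 84 (binding); labor uses 200 of 200 (binding); dye uses 142 of 162 (slack = 20).
Slack constraints have shadow price 0 (complementary slackness).
Dual feasibility on the basic columns requires 2·y_loom time + 4·y_labor = 36, 1·y_loom time + 3·y_labor = 24.
This yields shadow prices y_loom time = 6, y_labor = 6.
Reduced cost of linen: c₃ − yᵀa₃ = 12 − (6·2 + 6·1) = 12 − 18 = -6.

-6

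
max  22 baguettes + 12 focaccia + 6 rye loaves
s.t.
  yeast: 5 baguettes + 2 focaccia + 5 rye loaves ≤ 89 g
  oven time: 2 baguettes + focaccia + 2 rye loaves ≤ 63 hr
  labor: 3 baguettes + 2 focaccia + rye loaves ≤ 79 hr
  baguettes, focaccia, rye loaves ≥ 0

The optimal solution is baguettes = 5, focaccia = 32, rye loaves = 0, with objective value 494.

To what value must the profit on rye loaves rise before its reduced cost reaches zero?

14

Binding: yeast and labor. Non-binding: oven time (21 unused).
Slack constraints have shadow price 0 (complementary slackness).
Dual feasibility on the basic columns requires 5·y_yeast + 3·y_labor = 22, 2·y_yeast + 2·y_labor = 12.
→ y_yeast = 2 and y_labor = 4.
rye loaves enters the basis when its profit ≥ yᵀa₃ = 2·5 + 4·1 = 14.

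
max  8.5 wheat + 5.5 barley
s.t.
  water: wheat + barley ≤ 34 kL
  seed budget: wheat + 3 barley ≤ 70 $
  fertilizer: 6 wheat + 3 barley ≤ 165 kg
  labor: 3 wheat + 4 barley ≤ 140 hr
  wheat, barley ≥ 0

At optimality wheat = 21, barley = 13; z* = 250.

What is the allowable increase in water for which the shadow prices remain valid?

2

Binding constraints: water, fertilizer. The basis is B = [[1,1],[6,3]] with det -3.
Per unit increase in water, x* moves by d = (-1, 2).
The basis stays optimal until seed budget becomes binding; allowable increase = 2 kL.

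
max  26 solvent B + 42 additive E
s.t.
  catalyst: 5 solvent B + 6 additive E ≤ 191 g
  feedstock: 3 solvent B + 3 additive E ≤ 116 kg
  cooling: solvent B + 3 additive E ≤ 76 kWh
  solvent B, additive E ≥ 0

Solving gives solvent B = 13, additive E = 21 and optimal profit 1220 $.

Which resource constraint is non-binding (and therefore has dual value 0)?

feedstock

catalyst: 191/191 (binding)
feedstock: 102/116 (slack 14)
cooling: 76/76 (binding)
By complementary slackness, a constraint with positive slack has shadow price 0 → feedstock.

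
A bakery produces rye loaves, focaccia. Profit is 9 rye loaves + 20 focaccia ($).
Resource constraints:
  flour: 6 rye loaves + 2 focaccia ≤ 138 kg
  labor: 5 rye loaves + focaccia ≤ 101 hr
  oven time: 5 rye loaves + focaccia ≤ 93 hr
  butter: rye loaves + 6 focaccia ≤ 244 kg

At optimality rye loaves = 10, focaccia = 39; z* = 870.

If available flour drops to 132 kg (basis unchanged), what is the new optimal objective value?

864

At the optimum: flour uses 138 of 138 (binding); labor uses 89 of 101 (slack = 12); oven time uses 89 of 93 (slack = 4); butter uses 244 of 244 (binding).
Since labor, oven time are not tight, their duals are 0.
The binding rows give the dual system: 6·y_flour + 1·y_butter = 9 and 2·y_flour + 6·y_butter = 20.
This yields shadow prices y_flour = 1, y_butter = 3.
Δz = y_flour·Δb = 1 × (-6) = -6, so new z* = 870 − 6 = 864.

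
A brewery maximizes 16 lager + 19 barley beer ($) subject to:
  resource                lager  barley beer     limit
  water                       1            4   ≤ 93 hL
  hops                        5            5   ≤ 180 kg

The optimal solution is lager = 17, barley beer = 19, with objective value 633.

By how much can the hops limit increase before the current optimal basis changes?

Binding constraints: water, hops. The basis is B = [[1,4],[5,5]] with det -15.
Per unit increase in hops, x* moves by d = (0.2667, -0.0667).
The basis stays optimal until barley beer reaches 0; allowable increase = 285 kg.

285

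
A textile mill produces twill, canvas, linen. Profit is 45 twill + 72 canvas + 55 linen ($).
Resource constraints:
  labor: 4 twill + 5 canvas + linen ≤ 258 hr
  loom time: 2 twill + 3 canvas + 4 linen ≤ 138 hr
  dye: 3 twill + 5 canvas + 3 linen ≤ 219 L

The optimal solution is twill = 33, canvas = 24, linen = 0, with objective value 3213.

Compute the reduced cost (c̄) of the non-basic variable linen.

At the optimum: labor uses 252 of 258 (slack = 6); loom time uses 138 of 138 (binding); dye uses 219 of 219 (binding).
Since labor is not tight, its dual is 0.
From A_Bᵀ y = c: 2·y_loom time + 3·y_dye = 45; 3·y_loom time + 5·y_dye = 72.
→ y_loom time = 9 and y_dye = 9.
Reduced cost of linen: c₃ − yᵀa₃ = 55 − (9·4 + 9·3) = 55 − 63 = -8.

-8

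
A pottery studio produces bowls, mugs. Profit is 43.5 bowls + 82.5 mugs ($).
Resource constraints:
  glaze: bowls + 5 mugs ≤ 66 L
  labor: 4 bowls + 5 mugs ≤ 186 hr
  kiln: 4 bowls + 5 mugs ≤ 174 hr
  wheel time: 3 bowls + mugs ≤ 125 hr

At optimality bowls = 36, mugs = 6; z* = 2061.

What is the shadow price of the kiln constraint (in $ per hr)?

9

Binding: glaze and kiln. Non-binding: labor (12 unused), wheel time (11 unused).
Slack constraints have shadow price 0 (complementary slackness).
The binding rows give the dual system: 1·y_glaze + 4·y_kiln = 43.5 and 5·y_glaze + 5·y_kiln = 82.5.
This yields shadow prices y_glaze = 7.5, y_kiln = 9.
Shadow price of kiln = 9.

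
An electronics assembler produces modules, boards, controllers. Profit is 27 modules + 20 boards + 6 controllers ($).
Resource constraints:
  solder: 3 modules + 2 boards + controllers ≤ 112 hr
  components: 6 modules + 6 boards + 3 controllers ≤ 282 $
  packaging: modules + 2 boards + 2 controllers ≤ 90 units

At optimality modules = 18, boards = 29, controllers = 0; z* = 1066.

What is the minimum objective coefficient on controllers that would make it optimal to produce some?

At the optimum: solder uses 112 of 112 (binding); components uses 282 of 282 (binding); packaging uses 76 of 90 (slack = 14).
Slack constraints have shadow price 0 (complementary slackness).
Dual feasibility on the basic columns requires 3·y_solder + 6·y_components = 27, 2·y_solder + 6·y_components = 20.
Solving: y_solder = 7, y_components = 1.
controllers enters the basis when its profit ≥ yᵀa₃ = 7·1 + 1·3 = 10.

10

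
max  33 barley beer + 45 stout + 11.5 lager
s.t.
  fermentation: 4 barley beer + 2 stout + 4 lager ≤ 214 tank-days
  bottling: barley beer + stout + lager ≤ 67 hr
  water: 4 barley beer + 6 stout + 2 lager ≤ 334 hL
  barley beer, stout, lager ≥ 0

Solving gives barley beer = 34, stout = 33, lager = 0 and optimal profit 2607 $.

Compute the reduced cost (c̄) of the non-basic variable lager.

Check each constraint at x*: fermentation 202/214 (slack 12); bottling 67/67 (tight); water 334/334 (tight).
Slack constraints have shadow price 0 (complementary slackness).
From A_Bᵀ y = c: 1·y_bottling + 4·y_water = 33; 1·y_bottling + 6·y_water = 45.
This yields shadow prices y_bottling = 9, y_water = 6.
Reduced cost of lager: c₃ − yᵀa₃ = 11.5 − (9·1 + 6·2) = 11.5 − 21 = -9.5.

-9.5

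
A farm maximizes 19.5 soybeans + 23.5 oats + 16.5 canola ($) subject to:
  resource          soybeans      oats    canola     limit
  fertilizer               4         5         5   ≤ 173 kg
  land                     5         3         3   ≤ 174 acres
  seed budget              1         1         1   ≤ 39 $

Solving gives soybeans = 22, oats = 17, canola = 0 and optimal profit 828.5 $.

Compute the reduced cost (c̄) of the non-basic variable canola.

-7

Check each constraint at x*: fertilizer 173/173 (tight); land 161/174 (slack 13); seed budget 39/39 (tight).
By complementary slackness, y = 0 for the non-binding constraint.
From A_Bᵀ y = c: 4·y_fertilizer + 1·y_seed budget = 19.5; 5·y_fertilizer + 1·y_seed budget = 23.5.
This yields shadow prices y_fertilizer = 4, y_seed budget = 3.5.
Reduced cost of canola: c₃ − yᵀa₃ = 16.5 − (4·5 + 3.5·1) = 16.5 − 23.5 = -7.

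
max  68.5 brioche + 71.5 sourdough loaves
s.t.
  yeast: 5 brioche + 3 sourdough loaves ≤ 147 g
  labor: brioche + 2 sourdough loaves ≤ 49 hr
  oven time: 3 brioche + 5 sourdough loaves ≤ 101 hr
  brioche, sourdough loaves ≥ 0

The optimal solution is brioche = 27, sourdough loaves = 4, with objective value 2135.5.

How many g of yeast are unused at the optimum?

yeast used = 5·27 + 3·4 = 147; slack = 147 − 147 = 0.

0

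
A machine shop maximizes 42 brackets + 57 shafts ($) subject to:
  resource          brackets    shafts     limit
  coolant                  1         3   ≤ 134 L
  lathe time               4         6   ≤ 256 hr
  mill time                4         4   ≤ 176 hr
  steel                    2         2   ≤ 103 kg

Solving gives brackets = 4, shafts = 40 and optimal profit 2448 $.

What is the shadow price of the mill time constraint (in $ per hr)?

3

Binding: lathe time and mill time. Non-binding: coolant (10 unused), steel (15 unused).
By complementary slackness, y = 0 for the non-binding constraints.
The binding rows give the dual system: 4·y_lathe time + 4·y_mill time = 42 and 6·y_lathe time + 4·y_mill time = 57.
Solving: y_lathe time = 7.5, y_mill time = 3.
Shadow price of mill time = 3.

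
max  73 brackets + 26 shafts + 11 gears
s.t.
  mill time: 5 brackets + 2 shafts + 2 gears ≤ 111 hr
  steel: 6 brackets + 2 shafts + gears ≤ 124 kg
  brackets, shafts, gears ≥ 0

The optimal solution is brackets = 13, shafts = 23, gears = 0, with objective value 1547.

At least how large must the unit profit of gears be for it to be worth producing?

18

At the optimum: mill time uses 111 of 111 (binding); steel uses 124 of 124 (binding).
From A_Bᵀ y = c: 5·y_mill time + 6·y_steel = 73; 2·y_mill time + 2·y_steel = 26.
This yields shadow prices y_mill time = 5, y_steel = 8.
gears enters the basis when its profit ≥ yᵀa₃ = 5·2 + 8·1 = 18.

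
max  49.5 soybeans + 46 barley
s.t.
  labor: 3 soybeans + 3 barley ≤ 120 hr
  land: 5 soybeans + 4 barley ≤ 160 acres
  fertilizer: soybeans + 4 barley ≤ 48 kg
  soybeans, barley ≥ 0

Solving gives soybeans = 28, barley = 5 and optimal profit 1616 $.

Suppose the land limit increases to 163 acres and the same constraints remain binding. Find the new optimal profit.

1644.5

At the optimum: labor uses 99 of 120 (slack = 21); land uses 160 of 160 (binding); fertilizer uses 48 of 48 (binding).
Slack constraints have shadow price 0 (complementary slackness).
The binding rows give the dual system: 5·y_land + 1·y_fertilizer = 49.5 and 4·y_land + 4·y_fertilizer = 46.
→ y_land = 9.5 and y_fertilizer = 2.
Δz = y_land·Δb = 9.5 × (3) = 28.5, so new z* = 1616 + 28.5 = 1644.5.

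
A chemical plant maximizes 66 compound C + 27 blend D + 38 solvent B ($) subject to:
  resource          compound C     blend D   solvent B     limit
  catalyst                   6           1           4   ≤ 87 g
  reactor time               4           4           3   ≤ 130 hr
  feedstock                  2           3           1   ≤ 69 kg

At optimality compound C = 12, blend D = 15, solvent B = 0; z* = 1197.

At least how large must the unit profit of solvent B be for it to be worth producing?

42

Check each constraint at x*: catalyst 87/87 (tight); reactor time 108/130 (slack 22); feedstock 69/69 (tight).
Slack constraints have shadow price 0 (complementary slackness).
The binding rows give the dual system: 6·y_catalyst + 2·y_feedstock = 66 and 1·y_catalyst + 3·y_feedstock = 27.
→ y_catalyst = 9 and y_feedstock = 6.
solvent B enters the basis when its profit ≥ yᵀa₃ = 9·4 + 6·1 = 42.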